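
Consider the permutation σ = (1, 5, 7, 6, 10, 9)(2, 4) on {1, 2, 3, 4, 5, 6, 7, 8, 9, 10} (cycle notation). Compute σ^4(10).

7

10 lies in the 6-cycle (1, 5, 7, 6, 10, 9).
Advancing 4 steps from 10: 10 → 9 → 1 → 5 → 7.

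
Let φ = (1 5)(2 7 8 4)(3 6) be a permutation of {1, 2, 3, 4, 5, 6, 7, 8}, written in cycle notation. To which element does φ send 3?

6

Within (3 6), 3 ↦ 6.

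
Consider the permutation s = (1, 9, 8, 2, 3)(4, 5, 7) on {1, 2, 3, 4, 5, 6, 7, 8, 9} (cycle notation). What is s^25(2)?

2

2 lies in the 5-cycle (1, 9, 8, 2, 3).
Since the cycle has length 5, s^25 acts on it the same as s^0 (25 mod 5 = 0).
So s^25(2) = 2.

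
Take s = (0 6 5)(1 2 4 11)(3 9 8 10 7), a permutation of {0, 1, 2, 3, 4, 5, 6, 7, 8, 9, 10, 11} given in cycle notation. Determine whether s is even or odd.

The cycle lengths are 5, 4, 3.
A cycle of length ℓ contributes ℓ−1 transpositions, so s is a product of 4 + 3 + 2 = 9 transpositions — odd.

odd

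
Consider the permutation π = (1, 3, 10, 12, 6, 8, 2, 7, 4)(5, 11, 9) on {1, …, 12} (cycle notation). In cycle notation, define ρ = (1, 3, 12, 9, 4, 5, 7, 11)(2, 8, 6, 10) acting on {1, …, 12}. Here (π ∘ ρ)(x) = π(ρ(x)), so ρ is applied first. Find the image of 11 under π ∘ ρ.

ρ(11) = 1, then π(1) = 3; composing gives (π ∘ ρ)(11) = 3.

3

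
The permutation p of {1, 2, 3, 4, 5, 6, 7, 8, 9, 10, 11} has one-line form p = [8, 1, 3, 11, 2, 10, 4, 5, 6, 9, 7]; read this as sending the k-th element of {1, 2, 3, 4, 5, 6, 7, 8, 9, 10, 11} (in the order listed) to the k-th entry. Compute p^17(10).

Tracing 10 → 9 → … returns to 10 after 3 steps, so 10 lies in a 3-cycle (6 10 9).
Since the cycle has length 3, p^17 acts on it the same as p^2 (17 mod 3 = 2).
Advancing 2 steps from 10: 10 → 9 → 6.

6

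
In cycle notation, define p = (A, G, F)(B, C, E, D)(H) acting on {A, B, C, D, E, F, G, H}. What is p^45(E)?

E lies in the 4-cycle (B, C, E, D).
Powers repeat with period 4 on this cycle, and 45 mod 4 = 1, so p^45(E) = p^1(E).
Advancing 1 step from E: E → D.

D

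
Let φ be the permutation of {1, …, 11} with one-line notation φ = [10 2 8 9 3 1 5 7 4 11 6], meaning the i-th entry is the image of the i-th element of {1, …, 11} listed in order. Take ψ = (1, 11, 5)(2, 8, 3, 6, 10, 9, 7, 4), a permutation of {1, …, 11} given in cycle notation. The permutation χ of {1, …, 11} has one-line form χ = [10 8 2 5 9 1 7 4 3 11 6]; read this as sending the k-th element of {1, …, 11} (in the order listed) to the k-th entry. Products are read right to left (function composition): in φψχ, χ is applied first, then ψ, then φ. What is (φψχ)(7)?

9

(φψχ)(7) = φ(ψ(χ(7))). χ(7) = 7, then ψ(7) = 4, then φ(4) = 9, so the result is 9.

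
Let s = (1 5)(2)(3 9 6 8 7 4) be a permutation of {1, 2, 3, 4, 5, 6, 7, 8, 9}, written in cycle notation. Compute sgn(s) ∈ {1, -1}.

1

The cycle lengths are 6, 2, 1.
A cycle is odd iff its length is even; s has 2 even-length cycles, so sgn(s) = (−1)^2 and s is even.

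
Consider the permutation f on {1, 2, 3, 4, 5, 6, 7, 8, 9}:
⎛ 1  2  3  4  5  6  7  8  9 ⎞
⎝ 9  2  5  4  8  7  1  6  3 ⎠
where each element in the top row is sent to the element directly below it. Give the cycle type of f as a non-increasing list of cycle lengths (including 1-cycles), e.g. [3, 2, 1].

The disjoint cycles are (1, 9, 3, 5, 8, 6, 7)(2)(4), with lengths 7, 1, 1 in non-increasing order.

[7, 1, 1]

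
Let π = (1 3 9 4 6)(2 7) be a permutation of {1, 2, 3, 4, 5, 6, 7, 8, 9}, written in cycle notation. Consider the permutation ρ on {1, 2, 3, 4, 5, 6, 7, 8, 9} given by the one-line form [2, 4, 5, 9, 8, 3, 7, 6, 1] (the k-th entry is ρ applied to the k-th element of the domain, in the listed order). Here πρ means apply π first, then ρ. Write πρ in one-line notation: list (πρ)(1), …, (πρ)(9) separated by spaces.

5 7 1 3 8 2 4 6 9

Chase each element through π then ρ: 1 → 3 → 5; 2 → 7 → 7; 3 → 9 → 1; 4 → 6 → 3; 5 → 5 → 8; 6 → 1 → 2; 7 → 2 → 4; 8 → 8 → 6; 9 → 4 → 9.
Collecting the images, πρ = [5 7 1 3 8 2 4 6 9].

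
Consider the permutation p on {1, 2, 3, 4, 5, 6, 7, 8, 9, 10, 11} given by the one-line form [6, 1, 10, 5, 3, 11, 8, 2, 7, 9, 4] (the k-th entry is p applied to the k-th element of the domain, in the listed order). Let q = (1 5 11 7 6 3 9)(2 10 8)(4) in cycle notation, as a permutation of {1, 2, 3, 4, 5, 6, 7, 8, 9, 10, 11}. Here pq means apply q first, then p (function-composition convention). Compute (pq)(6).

(pq)(6) = p(q(6)). q(6) = 3, then p(3) = 10. So (pq)(6) = 10.

10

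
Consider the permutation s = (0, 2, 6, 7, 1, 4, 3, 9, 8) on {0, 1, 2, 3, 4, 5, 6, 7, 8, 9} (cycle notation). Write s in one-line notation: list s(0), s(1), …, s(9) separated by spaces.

2 4 6 9 3 5 7 1 0 8

Each element maps to the next entry in its cycle (wrapping to the front): 0↦2, 1↦4, 2↦6, 3↦9, 4↦3, 5↦5, 6↦7, 7↦1, 8↦0, 9↦8.
Listing these in domain order gives 2 4 6 9 3 5 7 1 0 8.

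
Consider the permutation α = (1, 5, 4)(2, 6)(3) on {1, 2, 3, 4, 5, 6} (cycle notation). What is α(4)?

In the cycle (1, 5, 4), 4 is followed by 1, so α(4) = 1.

1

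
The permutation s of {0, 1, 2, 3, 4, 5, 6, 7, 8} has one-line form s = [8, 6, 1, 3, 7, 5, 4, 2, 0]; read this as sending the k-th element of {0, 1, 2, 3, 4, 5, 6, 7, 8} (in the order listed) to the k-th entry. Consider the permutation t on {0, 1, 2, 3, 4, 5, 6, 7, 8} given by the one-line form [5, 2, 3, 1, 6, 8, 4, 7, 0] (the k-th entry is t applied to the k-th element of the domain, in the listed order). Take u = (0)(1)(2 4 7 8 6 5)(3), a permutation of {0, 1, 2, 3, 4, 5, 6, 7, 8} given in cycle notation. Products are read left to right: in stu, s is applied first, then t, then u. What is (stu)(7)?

Apply the permutations in order: s(7) = 2, then t(2) = 3, then u(3) = 3. So (stu)(7) = 3.

3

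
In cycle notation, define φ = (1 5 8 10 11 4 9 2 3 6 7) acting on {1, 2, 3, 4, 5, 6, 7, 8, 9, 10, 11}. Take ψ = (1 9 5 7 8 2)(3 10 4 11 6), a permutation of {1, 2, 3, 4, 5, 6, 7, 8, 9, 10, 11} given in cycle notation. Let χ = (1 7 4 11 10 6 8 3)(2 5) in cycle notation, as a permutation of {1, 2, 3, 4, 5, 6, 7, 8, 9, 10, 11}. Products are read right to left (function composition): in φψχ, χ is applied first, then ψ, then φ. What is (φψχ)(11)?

9

Chase 11: χ(11) = 10; ψ(10) = 4; φ(4) = 9. Hence (φψχ)(11) = 9.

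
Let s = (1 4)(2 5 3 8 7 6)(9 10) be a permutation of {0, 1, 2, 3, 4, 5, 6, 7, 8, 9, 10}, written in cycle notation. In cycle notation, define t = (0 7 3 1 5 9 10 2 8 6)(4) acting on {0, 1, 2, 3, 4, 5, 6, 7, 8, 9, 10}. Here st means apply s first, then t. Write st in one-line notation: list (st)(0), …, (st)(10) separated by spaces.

(st)(x) = t(s(x)). Computing each image: t(s(0)) = t(0) = 7, t(s(1)) = t(4) = 4, t(s(2)) = t(5) = 9, t(s(3)) = t(8) = 6, t(s(4)) = t(1) = 5, t(s(5)) = t(3) = 1, t(s(6)) = t(2) = 8, t(s(7)) = t(6) = 0, t(s(8)) = t(7) = 3, t(s(9)) = t(10) = 2, t(s(10)) = t(9) = 10.
Hence st = [7 4 9 6 5 1 8 0 3 2 10].

7 4 9 6 5 1 8 0 3 2 10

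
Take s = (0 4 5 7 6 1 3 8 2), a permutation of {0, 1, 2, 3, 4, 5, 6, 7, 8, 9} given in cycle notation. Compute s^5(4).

4 lies in the 9-cycle (0 4 5 7 6 1 3 8 2).
Advancing 5 steps from 4: 4 → 5 → 7 → 6 → 1 → 3.

3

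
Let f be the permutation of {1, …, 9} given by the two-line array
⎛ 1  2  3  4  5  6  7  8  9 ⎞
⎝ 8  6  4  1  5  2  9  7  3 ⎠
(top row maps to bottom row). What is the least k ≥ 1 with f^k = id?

The disjoint-cycle form of f has cycle lengths 6, 2, 1.
Since disjoint cycles commute, ord(f) = lcm(6, 2) = 6.

6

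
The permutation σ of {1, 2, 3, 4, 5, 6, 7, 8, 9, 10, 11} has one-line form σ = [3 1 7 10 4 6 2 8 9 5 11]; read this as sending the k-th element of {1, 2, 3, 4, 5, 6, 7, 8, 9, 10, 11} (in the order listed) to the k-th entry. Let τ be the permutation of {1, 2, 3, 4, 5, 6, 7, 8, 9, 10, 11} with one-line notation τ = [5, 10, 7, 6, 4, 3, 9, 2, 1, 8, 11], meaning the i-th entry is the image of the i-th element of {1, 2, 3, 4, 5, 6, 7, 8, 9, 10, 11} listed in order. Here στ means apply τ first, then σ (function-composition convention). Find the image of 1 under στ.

4

(στ)(1) = σ(τ(1)). τ(1) = 5, then σ(5) = 4. So (στ)(1) = 4.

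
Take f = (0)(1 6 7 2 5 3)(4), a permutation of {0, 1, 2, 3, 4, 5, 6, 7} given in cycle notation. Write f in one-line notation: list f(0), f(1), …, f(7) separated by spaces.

Image by image: 0→0, 1→6, 2→5, 3→1, 4→4, 5→3, 6→7, 7→2.
Listing these in domain order gives 0 6 5 1 4 3 7 2.

0 6 5 1 4 3 7 2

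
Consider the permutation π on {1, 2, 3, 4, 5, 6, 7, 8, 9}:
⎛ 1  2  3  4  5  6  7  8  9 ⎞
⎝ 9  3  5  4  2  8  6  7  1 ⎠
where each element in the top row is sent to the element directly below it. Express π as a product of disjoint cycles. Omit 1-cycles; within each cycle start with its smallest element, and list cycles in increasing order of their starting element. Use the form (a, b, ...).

(1, 9)(2, 3, 5)(6, 8, 7)

Iterating π from 1 gives 1 → 9 → 1; that is the 2-cycle (1, 9).
Continuing from each remaining unvisited element yields (1, 9)(2, 3, 5)(6, 8, 7).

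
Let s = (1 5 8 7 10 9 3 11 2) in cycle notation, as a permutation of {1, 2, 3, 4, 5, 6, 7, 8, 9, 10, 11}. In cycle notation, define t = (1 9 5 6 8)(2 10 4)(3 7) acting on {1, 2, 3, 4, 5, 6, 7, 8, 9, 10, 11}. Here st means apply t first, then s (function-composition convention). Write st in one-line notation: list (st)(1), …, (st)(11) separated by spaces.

3 9 10 1 6 7 11 5 8 4 2

(st)(x) = s(t(x)). Computing each image: s(t(1)) = s(9) = 3, s(t(2)) = s(10) = 9, s(t(3)) = s(7) = 10, s(t(4)) = s(2) = 1, s(t(5)) = s(6) = 6, s(t(6)) = s(8) = 7, s(t(7)) = s(3) = 11, s(t(8)) = s(1) = 5, s(t(9)) = s(5) = 8, s(t(10)) = s(4) = 4, s(t(11)) = s(11) = 2.
Hence st = [3 9 10 1 6 7 11 5 8 4 2].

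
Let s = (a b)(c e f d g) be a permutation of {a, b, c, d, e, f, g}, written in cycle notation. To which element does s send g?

g appears in (c e f d g); the next entry (wrapping around) is c.

c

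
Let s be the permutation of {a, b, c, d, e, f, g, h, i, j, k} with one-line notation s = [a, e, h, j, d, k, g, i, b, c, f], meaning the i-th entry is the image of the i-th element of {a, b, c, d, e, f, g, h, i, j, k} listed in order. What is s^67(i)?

Tracing i → b → … returns to i after 7 steps, so i lies in a 7-cycle (b, e, d, j, c, h, i).
Powers repeat with period 7 on this cycle, and 67 mod 7 = 4, so s^67(i) = s^4(i).
Advancing 4 steps from i: i → b → e → d → j.

j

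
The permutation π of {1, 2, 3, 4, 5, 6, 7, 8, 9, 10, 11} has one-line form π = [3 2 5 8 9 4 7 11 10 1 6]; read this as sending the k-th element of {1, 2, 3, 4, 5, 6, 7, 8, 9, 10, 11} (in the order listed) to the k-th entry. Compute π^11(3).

5

Tracing 3 → 5 → … returns to 3 after 5 steps, so 3 lies in a 5-cycle (1 3 5 9 10).
Powers repeat with period 5 on this cycle, and 11 mod 5 = 1, so π^11(3) = π^1(3).
Stepping 1 place around the cycle: 3 → 5.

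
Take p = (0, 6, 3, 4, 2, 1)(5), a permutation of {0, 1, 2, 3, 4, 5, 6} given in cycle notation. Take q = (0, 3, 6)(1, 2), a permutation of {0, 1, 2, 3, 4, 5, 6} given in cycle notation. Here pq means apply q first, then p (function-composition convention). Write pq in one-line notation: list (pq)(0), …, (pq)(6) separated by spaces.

4 1 0 3 2 5 6

For each element, apply q then p: 0 → 3 → 4; 1 → 2 → 1; 2 → 1 → 0; 3 → 6 → 3; 4 → 4 → 2; 5 → 5 → 5; 6 → 0 → 6.
So pq in one-line form is 4 1 0 3 2 5 6.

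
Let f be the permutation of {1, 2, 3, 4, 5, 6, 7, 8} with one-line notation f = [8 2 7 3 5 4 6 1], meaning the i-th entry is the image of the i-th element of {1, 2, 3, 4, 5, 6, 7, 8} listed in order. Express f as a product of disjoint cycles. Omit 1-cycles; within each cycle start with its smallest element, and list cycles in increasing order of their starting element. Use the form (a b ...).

Iterating f from 1 gives 1 → 8 → 1; that is the 2-cycle (1 8).
Continuing from each remaining unvisited element yields (1 8)(3 7 6 4).

(1 8)(3 7 6 4)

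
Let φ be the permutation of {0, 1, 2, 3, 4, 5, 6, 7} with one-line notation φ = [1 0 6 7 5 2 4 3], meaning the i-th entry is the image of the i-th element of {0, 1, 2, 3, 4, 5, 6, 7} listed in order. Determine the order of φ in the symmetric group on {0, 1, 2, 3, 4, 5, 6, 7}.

4

The disjoint-cycle form of φ has cycle lengths 4, 2, 2.
Since disjoint cycles commute, ord(φ) = lcm(4, 2, 2) = 4.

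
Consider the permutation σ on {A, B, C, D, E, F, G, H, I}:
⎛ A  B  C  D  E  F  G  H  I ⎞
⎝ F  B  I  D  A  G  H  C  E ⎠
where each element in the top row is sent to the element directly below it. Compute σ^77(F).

F

Tracing F → G → … returns to F after 7 steps, so F lies in a 7-cycle (A, F, G, H, C, I, E).
On a 7-cycle, σ^7 is the identity, so σ^77 = σ^0 there (77 ≡ 0 mod 7).
So σ^77(F) = F.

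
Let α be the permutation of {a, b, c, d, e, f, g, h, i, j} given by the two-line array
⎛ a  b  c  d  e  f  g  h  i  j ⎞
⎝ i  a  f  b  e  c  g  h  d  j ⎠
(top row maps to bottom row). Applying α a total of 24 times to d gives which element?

d

Tracing d → b → … returns to d after 4 steps, so d lies in a 4-cycle (a i d b).
Powers repeat with period 4 on this cycle, and 24 mod 4 = 0, so α^24(d) = α^0(d).
So α^24(d) = d.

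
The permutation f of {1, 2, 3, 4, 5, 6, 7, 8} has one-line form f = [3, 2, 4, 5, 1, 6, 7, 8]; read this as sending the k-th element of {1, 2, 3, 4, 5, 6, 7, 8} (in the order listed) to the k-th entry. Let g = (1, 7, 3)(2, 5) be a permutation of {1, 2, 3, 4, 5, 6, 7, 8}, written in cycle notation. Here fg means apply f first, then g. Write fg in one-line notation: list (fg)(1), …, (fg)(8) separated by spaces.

(fg)(x) = g(f(x)). Computing each image: g(f(1)) = g(3) = 1, g(f(2)) = g(2) = 5, g(f(3)) = g(4) = 4, g(f(4)) = g(5) = 2, g(f(5)) = g(1) = 7, g(f(6)) = g(6) = 6, g(f(7)) = g(7) = 3, g(f(8)) = g(8) = 8.
Hence fg = [1 5 4 2 7 6 3 8].

1 5 4 2 7 6 3 8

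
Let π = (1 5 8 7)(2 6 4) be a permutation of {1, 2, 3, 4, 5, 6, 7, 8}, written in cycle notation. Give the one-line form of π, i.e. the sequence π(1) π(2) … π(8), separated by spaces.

Image by image: 1→5, 2→6, 3→3, 4→2, 5→8, 6→4, 7→1, 8→7.
Listing these in domain order gives 5 6 3 2 8 4 1 7.

5 6 3 2 8 4 1 7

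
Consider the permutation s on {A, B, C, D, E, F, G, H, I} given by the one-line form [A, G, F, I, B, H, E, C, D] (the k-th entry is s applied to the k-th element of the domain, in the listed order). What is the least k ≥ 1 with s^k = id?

6

Writing s as disjoint cycles, the cycle lengths are 3, 3, 2, 1.
Since disjoint cycles commute, ord(s) = lcm(3, 3, 2) = 6.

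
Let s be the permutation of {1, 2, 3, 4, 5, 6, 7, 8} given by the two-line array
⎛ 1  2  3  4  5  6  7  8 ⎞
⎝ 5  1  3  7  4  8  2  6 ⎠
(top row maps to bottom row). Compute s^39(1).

Tracing 1 → 5 → … returns to 1 after 5 steps, so 1 lies in a 5-cycle (1, 5, 4, 7, 2).
On a 5-cycle, s^5 is the identity, so s^39 = s^4 there (39 ≡ 4 mod 5).
Stepping 4 places around the cycle: 1 → 5 → 4 → 7 → 2.

2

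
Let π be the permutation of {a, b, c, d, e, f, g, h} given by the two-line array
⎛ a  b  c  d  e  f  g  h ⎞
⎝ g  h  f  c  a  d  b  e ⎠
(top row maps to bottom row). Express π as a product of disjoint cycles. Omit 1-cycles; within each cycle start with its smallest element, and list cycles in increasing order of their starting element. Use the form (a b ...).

(a g b h e)(c f d)

Start at a and follow images: a → g → b → h → e → a, giving the cycle (a g b h e).
Repeating from the next unused element and collecting all non-trivial cycles gives (a g b h e)(c f d).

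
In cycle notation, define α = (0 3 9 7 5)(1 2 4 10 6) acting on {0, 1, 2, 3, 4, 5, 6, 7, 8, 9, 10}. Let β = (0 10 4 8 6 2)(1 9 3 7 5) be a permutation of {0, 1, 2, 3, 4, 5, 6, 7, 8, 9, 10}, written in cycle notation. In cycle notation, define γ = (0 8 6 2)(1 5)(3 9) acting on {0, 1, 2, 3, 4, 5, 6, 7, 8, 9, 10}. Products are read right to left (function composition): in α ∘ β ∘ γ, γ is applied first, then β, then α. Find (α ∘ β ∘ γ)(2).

6

Chase 2: γ(2) = 0; β(0) = 10; α(10) = 6. Hence (α ∘ β ∘ γ)(2) = 6.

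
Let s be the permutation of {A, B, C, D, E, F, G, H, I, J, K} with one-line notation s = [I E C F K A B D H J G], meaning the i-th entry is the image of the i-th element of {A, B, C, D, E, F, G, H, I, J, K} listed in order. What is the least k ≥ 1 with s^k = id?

20

Writing s as disjoint cycles, the cycle lengths are 5, 4, 1, 1.
The order is lcm(5, 4) = 20.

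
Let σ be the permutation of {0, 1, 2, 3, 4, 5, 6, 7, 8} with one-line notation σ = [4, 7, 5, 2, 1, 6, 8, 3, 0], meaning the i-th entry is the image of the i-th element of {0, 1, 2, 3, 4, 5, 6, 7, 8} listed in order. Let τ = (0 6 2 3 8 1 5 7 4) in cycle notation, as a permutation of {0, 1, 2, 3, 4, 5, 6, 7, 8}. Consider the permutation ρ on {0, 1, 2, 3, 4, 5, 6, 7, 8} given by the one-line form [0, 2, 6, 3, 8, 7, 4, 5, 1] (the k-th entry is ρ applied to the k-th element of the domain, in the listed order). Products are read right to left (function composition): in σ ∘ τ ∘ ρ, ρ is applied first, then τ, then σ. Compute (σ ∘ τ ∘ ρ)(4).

7

(σ ∘ τ ∘ ρ)(4) = σ(τ(ρ(4))). ρ(4) = 8, then τ(8) = 1, then σ(1) = 7, so the result is 7.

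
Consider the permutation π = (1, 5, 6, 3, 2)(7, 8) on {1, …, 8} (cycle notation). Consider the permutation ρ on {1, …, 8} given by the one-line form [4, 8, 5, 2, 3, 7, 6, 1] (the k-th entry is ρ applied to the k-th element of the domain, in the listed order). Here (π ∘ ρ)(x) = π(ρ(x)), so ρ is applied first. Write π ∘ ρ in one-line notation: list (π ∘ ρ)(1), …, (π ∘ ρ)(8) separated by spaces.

For each element, apply ρ then π: 1 → 4 → 4; 2 → 8 → 7; 3 → 5 → 6; 4 → 2 → 1; 5 → 3 → 2; 6 → 7 → 8; 7 → 6 → 3; 8 → 1 → 5.
So π ∘ ρ in one-line form is 4 7 6 1 2 8 3 5.

4 7 6 1 2 8 3 5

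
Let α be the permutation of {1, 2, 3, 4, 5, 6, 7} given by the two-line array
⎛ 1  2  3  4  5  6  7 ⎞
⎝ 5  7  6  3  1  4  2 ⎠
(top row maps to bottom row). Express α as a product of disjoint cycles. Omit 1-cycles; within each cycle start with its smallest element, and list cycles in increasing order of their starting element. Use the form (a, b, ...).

Iterating α from 1 gives 1 → 5 → 1; that is the 2-cycle (1, 5).
Continuing from each remaining unvisited element yields (1, 5)(2, 7)(3, 6, 4).

(1, 5)(2, 7)(3, 6, 4)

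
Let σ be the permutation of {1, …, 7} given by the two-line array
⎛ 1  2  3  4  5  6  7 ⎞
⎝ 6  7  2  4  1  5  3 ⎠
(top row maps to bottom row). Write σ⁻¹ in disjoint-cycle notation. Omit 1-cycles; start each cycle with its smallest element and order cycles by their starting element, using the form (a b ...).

First write σ in disjoint cycles: (1 6 5)(2 7 3).
Reversing each cycle (and rotating so the smallest element leads) gives σ⁻¹ = (1 5 6)(2 3 7).

(1 5 6)(2 3 7)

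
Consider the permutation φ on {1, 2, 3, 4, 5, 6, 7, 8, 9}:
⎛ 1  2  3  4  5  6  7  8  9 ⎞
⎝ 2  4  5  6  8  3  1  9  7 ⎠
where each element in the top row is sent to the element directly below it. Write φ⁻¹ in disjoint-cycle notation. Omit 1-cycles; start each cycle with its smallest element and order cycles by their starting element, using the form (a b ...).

(1 7 9 8 5 3 6 4 2)

The cycle decomposition of φ is (1 2 4 6 3 5 8 9 7).
Reversing each cycle (and rotating so the smallest element leads) gives φ⁻¹ = (1 7 9 8 5 3 6 4 2).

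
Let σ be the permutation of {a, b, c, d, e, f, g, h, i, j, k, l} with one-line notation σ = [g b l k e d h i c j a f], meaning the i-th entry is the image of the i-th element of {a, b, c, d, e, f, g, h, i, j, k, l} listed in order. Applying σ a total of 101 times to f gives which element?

k

Tracing f → d → … returns to f after 9 steps, so f lies in a 9-cycle (a, g, h, i, c, l, f, d, k).
Powers repeat with period 9 on this cycle, and 101 mod 9 = 2, so σ^101(f) = σ^2(f).
Advancing 2 steps from f: f → d → k.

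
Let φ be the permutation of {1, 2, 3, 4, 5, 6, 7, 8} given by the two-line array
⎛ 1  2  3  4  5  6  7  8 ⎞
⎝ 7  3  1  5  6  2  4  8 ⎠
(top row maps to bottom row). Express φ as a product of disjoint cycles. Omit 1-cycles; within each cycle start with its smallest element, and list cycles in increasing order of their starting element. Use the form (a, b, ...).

Start at 1 and follow images: 1 → 7 → 4 → 5 → 6 → 2 → 3 → 1, giving the cycle (1, 7, 4, 5, 6, 2, 3).
Continuing from each remaining unvisited element yields (1, 7, 4, 5, 6, 2, 3).

(1, 7, 4, 5, 6, 2, 3)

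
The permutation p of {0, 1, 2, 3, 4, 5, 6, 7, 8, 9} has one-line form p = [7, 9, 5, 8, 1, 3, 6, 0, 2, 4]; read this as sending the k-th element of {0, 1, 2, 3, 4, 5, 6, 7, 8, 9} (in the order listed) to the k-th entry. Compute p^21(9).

Tracing 9 → 4 → … returns to 9 after 3 steps, so 9 lies in a 3-cycle (1 9 4).
Powers repeat with period 3 on this cycle, and 21 mod 3 = 0, so p^21(9) = p^0(9).
So p^21(9) = 9.

9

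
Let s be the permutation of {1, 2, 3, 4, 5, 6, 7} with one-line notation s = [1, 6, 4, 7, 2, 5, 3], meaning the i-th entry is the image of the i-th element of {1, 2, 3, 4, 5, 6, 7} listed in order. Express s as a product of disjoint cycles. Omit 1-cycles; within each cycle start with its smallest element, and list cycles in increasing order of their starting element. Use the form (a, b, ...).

(2, 6, 5)(3, 4, 7)

Iterating s from 2 gives 2 → 6 → 5 → 2; that is the 3-cycle (2, 6, 5).
Continuing from each remaining unvisited element yields (2, 6, 5)(3, 4, 7).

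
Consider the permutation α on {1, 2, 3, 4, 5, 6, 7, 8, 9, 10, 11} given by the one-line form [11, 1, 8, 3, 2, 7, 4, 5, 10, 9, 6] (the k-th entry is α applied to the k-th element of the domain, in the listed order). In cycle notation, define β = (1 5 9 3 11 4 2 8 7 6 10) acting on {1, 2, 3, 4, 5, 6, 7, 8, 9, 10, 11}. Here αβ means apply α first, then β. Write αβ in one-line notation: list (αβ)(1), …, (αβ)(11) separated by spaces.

For each element, apply α then β: 1 → 11 → 4; 2 → 1 → 5; 3 → 8 → 7; 4 → 3 → 11; 5 → 2 → 8; 6 → 7 → 6; 7 → 4 → 2; 8 → 5 → 9; 9 → 10 → 1; 10 → 9 → 3; 11 → 6 → 10.
So αβ in one-line form is 4 5 7 11 8 6 2 9 1 3 10.

4 5 7 11 8 6 2 9 1 3 10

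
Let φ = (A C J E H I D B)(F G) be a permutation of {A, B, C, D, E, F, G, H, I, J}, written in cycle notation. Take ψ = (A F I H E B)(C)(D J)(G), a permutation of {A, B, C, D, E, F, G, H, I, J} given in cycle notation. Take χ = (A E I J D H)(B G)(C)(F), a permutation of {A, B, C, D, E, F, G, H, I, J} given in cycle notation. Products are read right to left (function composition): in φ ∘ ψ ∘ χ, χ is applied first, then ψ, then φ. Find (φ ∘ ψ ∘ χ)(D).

(φ ∘ ψ ∘ χ)(D) = φ(ψ(χ(D))). χ(D) = H, then ψ(H) = E, then φ(E) = H, so the result is H.

H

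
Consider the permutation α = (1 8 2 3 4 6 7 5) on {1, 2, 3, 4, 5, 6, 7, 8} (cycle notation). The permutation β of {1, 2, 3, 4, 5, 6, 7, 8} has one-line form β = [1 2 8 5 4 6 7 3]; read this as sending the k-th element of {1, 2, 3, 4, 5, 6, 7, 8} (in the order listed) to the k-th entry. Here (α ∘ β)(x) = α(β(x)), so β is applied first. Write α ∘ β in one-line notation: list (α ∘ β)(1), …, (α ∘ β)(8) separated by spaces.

8 3 2 1 6 7 5 4

Chase each element through β then α: 1 → 1 → 8; 2 → 2 → 3; 3 → 8 → 2; 4 → 5 → 1; 5 → 4 → 6; 6 → 6 → 7; 7 → 7 → 5; 8 → 3 → 4.
So α ∘ β in one-line form is 8 3 2 1 6 7 5 4.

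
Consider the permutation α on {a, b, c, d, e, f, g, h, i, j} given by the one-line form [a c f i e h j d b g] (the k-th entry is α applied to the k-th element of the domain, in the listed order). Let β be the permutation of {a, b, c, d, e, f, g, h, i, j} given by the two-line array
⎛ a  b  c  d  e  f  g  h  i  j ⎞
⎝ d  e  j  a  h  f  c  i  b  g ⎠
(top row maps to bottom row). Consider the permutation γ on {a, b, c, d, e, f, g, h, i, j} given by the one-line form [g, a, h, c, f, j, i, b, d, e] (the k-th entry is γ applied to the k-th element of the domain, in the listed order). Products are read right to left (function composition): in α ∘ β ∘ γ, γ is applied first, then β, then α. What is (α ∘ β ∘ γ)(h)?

e

Chase h: γ(h) = b; β(b) = e; α(e) = e. Hence (α ∘ β ∘ γ)(h) = e.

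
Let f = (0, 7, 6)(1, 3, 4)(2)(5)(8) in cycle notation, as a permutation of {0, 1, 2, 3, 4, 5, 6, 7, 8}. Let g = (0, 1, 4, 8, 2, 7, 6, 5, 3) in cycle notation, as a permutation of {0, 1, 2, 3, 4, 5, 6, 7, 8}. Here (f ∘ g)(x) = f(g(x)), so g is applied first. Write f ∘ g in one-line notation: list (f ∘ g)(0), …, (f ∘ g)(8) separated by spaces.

For each element, apply g then f: 0 → 1 → 3; 1 → 4 → 1; 2 → 7 → 6; 3 → 0 → 7; 4 → 8 → 8; 5 → 3 → 4; 6 → 5 → 5; 7 → 6 → 0; 8 → 2 → 2.
Collecting the images, f ∘ g = [3 1 6 7 8 4 5 0 2].

3 1 6 7 8 4 5 0 2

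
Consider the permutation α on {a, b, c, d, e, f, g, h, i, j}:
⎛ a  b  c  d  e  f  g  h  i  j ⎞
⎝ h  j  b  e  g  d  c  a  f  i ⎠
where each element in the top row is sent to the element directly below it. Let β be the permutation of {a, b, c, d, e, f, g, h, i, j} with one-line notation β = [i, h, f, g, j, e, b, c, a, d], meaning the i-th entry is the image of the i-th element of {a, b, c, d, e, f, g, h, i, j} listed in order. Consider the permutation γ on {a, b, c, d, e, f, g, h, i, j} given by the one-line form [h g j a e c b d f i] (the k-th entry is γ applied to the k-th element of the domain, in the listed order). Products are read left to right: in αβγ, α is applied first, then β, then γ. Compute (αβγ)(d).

i

Chase d: α(d) = e; β(e) = j; γ(j) = i. Hence (αβγ)(d) = i.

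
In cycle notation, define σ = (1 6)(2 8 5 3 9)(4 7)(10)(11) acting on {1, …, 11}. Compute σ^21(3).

9

3 lies in the 5-cycle (2 8 5 3 9).
On a 5-cycle, σ^5 is the identity, so σ^21 = σ^1 there (21 ≡ 1 mod 5).
Advancing 1 step from 3: 3 → 9.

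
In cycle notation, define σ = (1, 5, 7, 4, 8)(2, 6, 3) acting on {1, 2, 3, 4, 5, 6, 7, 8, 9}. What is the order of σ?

The disjoint cycles have lengths 5, 3, 1.
The order of σ is the least common multiple of its cycle lengths: lcm(5, 3) = 15.

15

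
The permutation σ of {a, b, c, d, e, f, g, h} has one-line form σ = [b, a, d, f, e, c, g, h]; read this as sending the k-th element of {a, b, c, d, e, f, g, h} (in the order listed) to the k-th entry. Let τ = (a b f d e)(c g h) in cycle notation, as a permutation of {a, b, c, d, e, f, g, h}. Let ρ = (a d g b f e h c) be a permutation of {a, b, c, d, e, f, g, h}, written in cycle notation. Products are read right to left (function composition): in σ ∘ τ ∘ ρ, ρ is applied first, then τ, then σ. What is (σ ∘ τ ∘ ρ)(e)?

Apply the permutations in order: ρ(e) = h, then τ(h) = c, then σ(c) = d. So (σ ∘ τ ∘ ρ)(e) = d.

d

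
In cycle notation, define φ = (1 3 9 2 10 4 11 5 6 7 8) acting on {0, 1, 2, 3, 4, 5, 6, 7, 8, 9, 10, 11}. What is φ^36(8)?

8 lies in the 11-cycle (1 3 9 2 10 4 11 5 6 7 8).
On an 11-cycle, φ^11 is the identity, so φ^36 = φ^3 there (36 ≡ 3 mod 11).
Advancing 3 steps from 8: 8 → 1 → 3 → 9.

9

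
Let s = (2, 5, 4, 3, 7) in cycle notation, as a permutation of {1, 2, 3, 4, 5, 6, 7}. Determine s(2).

2 appears in (2, 5, 4, 3, 7); the next entry (wrapping around) is 5.

5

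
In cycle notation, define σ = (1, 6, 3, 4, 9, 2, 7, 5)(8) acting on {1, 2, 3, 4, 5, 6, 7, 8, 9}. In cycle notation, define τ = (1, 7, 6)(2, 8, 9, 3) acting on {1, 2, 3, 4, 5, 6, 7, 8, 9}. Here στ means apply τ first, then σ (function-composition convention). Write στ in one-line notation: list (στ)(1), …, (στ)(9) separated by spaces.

(στ)(x) = σ(τ(x)). Computing each image: σ(τ(1)) = σ(7) = 5, σ(τ(2)) = σ(8) = 8, σ(τ(3)) = σ(2) = 7, σ(τ(4)) = σ(4) = 9, σ(τ(5)) = σ(5) = 1, σ(τ(6)) = σ(1) = 6, σ(τ(7)) = σ(6) = 3, σ(τ(8)) = σ(9) = 2, σ(τ(9)) = σ(3) = 4.
Hence στ = [5 8 7 9 1 6 3 2 4].

5 8 7 9 1 6 3 2 4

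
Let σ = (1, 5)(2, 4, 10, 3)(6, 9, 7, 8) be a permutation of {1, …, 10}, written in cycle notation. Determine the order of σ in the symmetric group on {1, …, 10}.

The disjoint cycles have lengths 4, 4, 2.
The order of σ is the least common multiple of its cycle lengths: lcm(4, 4, 2) = 4.

4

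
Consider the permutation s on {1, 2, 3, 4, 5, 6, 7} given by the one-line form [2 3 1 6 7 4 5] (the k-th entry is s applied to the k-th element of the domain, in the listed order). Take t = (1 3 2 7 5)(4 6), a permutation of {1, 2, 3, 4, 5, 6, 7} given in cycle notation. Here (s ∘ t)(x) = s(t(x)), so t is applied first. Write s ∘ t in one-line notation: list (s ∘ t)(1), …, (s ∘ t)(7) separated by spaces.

1 5 3 4 2 6 7

Chase each element through t then s: 1 → 3 → 1; 2 → 7 → 5; 3 → 2 → 3; 4 → 6 → 4; 5 → 1 → 2; 6 → 4 → 6; 7 → 5 → 7.
Collecting the images, s ∘ t = [1 5 3 4 2 6 7].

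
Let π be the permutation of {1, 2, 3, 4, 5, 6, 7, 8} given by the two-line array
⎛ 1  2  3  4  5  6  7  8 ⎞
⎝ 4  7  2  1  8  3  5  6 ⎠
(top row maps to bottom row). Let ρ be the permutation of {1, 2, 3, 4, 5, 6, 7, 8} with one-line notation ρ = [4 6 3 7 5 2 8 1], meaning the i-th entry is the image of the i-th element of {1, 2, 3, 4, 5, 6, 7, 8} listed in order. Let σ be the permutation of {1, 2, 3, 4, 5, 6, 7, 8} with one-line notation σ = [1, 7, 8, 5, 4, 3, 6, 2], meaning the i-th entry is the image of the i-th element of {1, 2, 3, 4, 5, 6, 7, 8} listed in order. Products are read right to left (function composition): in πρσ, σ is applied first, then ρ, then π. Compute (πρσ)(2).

6

Apply the permutations in order: σ(2) = 7, then ρ(7) = 8, then π(8) = 6. So (πρσ)(2) = 6.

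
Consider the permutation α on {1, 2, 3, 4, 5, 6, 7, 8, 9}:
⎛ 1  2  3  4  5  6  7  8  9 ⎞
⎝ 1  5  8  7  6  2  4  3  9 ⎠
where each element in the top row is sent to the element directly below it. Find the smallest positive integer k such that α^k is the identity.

Writing α as disjoint cycles, the cycle lengths are 3, 2, 2, 1, 1.
The order of α is the least common multiple of its cycle lengths: lcm(3, 2, 2) = 6.

6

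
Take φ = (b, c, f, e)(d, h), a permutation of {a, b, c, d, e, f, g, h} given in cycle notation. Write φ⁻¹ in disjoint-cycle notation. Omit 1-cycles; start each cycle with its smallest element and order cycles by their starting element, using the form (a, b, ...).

If φ sends a → b within a cycle, φ⁻¹ sends b → a; equivalently, reverse each cycle.
After reversing and putting each cycle's least element first, φ⁻¹ = (b, e, f, c)(d, h).

(b, e, f, c)(d, h)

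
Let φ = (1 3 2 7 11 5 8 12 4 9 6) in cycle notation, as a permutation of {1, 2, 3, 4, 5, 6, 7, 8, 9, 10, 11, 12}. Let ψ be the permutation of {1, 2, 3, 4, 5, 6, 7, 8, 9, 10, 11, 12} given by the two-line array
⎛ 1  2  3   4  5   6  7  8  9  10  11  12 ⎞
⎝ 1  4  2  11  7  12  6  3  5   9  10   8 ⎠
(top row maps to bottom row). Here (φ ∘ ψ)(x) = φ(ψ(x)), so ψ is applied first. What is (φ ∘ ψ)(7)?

First apply ψ: ψ(7) = 6, then φ(6) = 1. Thus (φ ∘ ψ)(7) = 1.

1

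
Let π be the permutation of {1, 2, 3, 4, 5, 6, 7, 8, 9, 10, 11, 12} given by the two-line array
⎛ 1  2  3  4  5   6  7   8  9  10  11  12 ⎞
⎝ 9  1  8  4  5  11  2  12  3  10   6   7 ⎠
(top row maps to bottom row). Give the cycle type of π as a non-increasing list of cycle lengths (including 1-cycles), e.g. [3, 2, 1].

The disjoint cycles are (1 9 3 8 12 7 2)(4)(5)(6 11)(10), with lengths 7, 2, 1, 1, 1 in non-increasing order.

[7, 2, 1, 1, 1]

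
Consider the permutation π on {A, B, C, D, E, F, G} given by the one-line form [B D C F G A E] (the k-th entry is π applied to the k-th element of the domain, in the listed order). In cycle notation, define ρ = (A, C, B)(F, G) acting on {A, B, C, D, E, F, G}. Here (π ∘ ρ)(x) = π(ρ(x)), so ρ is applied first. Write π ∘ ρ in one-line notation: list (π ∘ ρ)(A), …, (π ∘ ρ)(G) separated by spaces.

C B D F G E A

Chase each element through ρ then π: A → C → C; B → A → B; C → B → D; D → D → F; E → E → G; F → G → E; G → F → A.
Collecting the images, π ∘ ρ = [C B D F G E A].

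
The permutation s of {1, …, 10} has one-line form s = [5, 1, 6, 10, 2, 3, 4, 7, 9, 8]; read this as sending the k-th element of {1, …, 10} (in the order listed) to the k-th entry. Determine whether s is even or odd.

even

In disjoint-cycle form the cycle lengths are 4, 3, 2, 1.
A cycle of length ℓ contributes ℓ−1 transpositions, so s is a product of 3 + 2 + 1 = 6 transpositions — even.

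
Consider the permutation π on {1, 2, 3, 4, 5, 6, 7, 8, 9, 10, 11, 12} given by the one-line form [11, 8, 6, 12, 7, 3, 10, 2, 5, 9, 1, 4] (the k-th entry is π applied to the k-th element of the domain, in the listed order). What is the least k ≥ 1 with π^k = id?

Decomposing into disjoint cycles gives cycle lengths 4, 2, 2, 2, 2.
The order of π is the least common multiple of its cycle lengths: lcm(4, 2, 2, 2, 2) = 4.

4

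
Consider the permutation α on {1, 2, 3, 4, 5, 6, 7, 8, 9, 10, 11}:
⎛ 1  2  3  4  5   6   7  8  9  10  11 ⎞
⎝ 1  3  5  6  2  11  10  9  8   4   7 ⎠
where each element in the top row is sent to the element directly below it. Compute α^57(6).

7

Tracing 6 → 11 → … returns to 6 after 5 steps, so 6 lies in a 5-cycle (4 6 11 7 10).
On a 5-cycle, α^5 is the identity, so α^57 = α^2 there (57 ≡ 2 mod 5).
Advancing 2 steps from 6: 6 → 11 → 7.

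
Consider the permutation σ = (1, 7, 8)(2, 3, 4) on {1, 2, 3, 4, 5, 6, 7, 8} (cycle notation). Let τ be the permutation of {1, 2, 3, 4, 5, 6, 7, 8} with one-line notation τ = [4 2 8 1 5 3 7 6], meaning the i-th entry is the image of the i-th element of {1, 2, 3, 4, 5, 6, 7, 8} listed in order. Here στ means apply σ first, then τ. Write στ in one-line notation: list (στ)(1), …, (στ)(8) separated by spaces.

7 8 1 2 5 3 6 4

Chase each element through σ then τ: 1 → 7 → 7; 2 → 3 → 8; 3 → 4 → 1; 4 → 2 → 2; 5 → 5 → 5; 6 → 6 → 3; 7 → 8 → 6; 8 → 1 → 4.
So στ in one-line form is 7 8 1 2 5 3 6 4.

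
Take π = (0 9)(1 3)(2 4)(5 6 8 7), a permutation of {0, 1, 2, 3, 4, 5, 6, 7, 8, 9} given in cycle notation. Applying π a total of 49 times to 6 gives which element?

6 lies in the 4-cycle (5 6 8 7).
Powers repeat with period 4 on this cycle, and 49 mod 4 = 1, so π^49(6) = π^1(6).
Stepping 1 place around the cycle: 6 → 8.

8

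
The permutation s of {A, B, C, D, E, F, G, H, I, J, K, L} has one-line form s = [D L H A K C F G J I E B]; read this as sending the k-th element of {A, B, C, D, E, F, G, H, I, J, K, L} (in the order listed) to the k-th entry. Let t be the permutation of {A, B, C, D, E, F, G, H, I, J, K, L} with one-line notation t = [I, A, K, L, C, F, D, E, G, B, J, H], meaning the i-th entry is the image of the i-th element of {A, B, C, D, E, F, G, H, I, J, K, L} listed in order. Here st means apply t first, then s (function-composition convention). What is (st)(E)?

t(E) = C, then s(C) = H; composing gives (st)(E) = H.

H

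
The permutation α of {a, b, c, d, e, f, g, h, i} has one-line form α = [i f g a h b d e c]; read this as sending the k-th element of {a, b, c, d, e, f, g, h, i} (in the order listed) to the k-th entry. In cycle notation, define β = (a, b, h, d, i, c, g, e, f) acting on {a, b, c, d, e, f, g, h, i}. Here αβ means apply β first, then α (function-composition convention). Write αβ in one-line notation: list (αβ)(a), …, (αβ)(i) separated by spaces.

(αβ)(x) = α(β(x)). Computing each image: α(β(a)) = α(b) = f, α(β(b)) = α(h) = e, α(β(c)) = α(g) = d, α(β(d)) = α(i) = c, α(β(e)) = α(f) = b, α(β(f)) = α(a) = i, α(β(g)) = α(e) = h, α(β(h)) = α(d) = a, α(β(i)) = α(c) = g.
Hence αβ = [f e d c b i h a g].

f e d c b i h a g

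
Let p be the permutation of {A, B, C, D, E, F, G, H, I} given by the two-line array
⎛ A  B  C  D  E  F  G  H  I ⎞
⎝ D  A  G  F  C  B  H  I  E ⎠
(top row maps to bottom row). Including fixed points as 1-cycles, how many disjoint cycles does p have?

2

The cycle decomposition is (A D F B)(C G H I E), which has 2 cycles (counting 1-cycles).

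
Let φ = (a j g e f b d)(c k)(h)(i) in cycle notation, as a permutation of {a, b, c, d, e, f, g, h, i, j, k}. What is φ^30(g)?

f

g lies in the 7-cycle (a j g e f b d).
On a 7-cycle, φ^7 is the identity, so φ^30 = φ^2 there (30 ≡ 2 mod 7).
Advancing 2 steps from g: g → e → f.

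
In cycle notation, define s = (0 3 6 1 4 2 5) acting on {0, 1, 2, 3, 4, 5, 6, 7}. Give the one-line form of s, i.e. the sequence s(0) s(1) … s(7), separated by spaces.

3 4 5 6 2 0 1 7

Each element maps to the next entry in its cycle (wrapping to the front): 0→3, 1→4, 2→5, 3→6, 4→2, 5→0, 6→1, 7→7.
Listing these in domain order gives 3 4 5 6 2 0 1 7.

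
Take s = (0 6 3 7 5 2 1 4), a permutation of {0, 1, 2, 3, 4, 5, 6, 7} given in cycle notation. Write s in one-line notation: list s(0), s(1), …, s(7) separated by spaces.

Image by image: 0→6, 1→4, 2→1, 3→7, 4→0, 5→2, 6→3, 7→5.
So the one-line form is 6 4 1 7 0 2 3 5.

6 4 1 7 0 2 3 5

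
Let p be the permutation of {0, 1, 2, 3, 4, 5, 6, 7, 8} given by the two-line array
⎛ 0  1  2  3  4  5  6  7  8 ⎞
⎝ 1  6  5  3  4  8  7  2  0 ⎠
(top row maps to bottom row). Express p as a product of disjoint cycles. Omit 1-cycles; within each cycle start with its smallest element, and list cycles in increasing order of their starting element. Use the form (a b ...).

Iterating p from 0 gives 0 → 1 → 6 → 7 → 2 → 5 → 8 → 0; that is the 7-cycle (0 1 6 7 2 5 8).
Continuing from each remaining unvisited element yields (0 1 6 7 2 5 8).

(0 1 6 7 2 5 8)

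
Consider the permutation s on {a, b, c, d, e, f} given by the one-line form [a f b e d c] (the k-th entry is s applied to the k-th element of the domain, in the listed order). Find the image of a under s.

a is element number 1 of the domain, and entry number 1 of the one-line form is a, so s(a) = a.

a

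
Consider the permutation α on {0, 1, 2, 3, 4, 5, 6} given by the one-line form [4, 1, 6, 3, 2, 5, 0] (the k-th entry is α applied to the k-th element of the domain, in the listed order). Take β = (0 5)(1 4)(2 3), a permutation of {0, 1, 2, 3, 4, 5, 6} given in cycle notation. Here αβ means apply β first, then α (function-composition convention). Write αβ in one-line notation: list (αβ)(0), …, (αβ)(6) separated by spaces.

5 2 3 6 1 4 0

(αβ)(x) = α(β(x)). Computing each image: α(β(0)) = α(5) = 5, α(β(1)) = α(4) = 2, α(β(2)) = α(3) = 3, α(β(3)) = α(2) = 6, α(β(4)) = α(1) = 1, α(β(5)) = α(0) = 4, α(β(6)) = α(6) = 0.
Hence αβ = [5 2 3 6 1 4 0].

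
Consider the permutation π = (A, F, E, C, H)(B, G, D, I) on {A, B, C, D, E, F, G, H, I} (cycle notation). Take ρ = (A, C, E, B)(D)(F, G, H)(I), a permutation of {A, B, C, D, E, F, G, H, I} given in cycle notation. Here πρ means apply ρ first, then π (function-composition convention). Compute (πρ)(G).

ρ(G) = H, then π(H) = A; composing gives (πρ)(G) = A.

A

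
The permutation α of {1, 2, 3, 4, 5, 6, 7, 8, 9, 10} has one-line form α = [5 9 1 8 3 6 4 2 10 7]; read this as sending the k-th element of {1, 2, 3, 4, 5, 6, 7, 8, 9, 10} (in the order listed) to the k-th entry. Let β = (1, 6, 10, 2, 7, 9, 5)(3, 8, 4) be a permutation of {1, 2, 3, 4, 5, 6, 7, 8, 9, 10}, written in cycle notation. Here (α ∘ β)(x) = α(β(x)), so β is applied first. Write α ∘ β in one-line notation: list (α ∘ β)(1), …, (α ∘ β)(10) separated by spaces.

Chase each element through β then α: 1 → 6 → 6; 2 → 7 → 4; 3 → 8 → 2; 4 → 3 → 1; 5 → 1 → 5; 6 → 10 → 7; 7 → 9 → 10; 8 → 4 → 8; 9 → 5 → 3; 10 → 2 → 9.
So α ∘ β in one-line form is 6 4 2 1 5 7 10 8 3 9.

6 4 2 1 5 7 10 8 3 9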